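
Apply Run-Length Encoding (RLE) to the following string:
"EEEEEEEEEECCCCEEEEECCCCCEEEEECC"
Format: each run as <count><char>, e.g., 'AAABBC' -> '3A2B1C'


Scanning runs left to right:
  i=0: run of 'E' x 10 -> '10E'
  i=10: run of 'C' x 4 -> '4C'
  i=14: run of 'E' x 5 -> '5E'
  i=19: run of 'C' x 5 -> '5C'
  i=24: run of 'E' x 5 -> '5E'
  i=29: run of 'C' x 2 -> '2C'

RLE = 10E4C5E5C5E2C


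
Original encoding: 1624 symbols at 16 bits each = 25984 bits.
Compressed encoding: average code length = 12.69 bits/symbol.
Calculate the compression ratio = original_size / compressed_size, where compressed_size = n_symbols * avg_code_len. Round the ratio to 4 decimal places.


original_size = n_symbols * orig_bits = 1624 * 16 = 25984 bits
compressed_size = n_symbols * avg_code_len = 1624 * 12.69 = 20608.56 bits
ratio = original_size / compressed_size = 25984 / 20608.56 = 1.2608

Compression ratio = 1.2608


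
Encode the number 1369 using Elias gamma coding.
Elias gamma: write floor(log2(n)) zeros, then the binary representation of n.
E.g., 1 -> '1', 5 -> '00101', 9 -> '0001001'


num_bits = floor(log2(1369)) + 1 = 11
leading_zeros = num_bits - 1 = 10
binary(1369) = 10101011001

Elias gamma(1369) = '0000000000' + '10101011001' = 000000000010101011001 (21 bits)


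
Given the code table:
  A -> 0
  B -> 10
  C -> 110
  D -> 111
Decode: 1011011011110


Decoding:
10 -> B
110 -> C
110 -> C
111 -> D
10 -> B


Result: BCCDB


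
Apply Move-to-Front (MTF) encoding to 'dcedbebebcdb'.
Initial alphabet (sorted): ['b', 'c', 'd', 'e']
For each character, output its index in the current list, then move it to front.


MTF encoding:
'd': index 2 in ['b', 'c', 'd', 'e'] -> ['d', 'b', 'c', 'e']
'c': index 2 in ['d', 'b', 'c', 'e'] -> ['c', 'd', 'b', 'e']
'e': index 3 in ['c', 'd', 'b', 'e'] -> ['e', 'c', 'd', 'b']
'd': index 2 in ['e', 'c', 'd', 'b'] -> ['d', 'e', 'c', 'b']
'b': index 3 in ['d', 'e', 'c', 'b'] -> ['b', 'd', 'e', 'c']
'e': index 2 in ['b', 'd', 'e', 'c'] -> ['e', 'b', 'd', 'c']
'b': index 1 in ['e', 'b', 'd', 'c'] -> ['b', 'e', 'd', 'c']
'e': index 1 in ['b', 'e', 'd', 'c'] -> ['e', 'b', 'd', 'c']
'b': index 1 in ['e', 'b', 'd', 'c'] -> ['b', 'e', 'd', 'c']
'c': index 3 in ['b', 'e', 'd', 'c'] -> ['c', 'b', 'e', 'd']
'd': index 3 in ['c', 'b', 'e', 'd'] -> ['d', 'c', 'b', 'e']
'b': index 2 in ['d', 'c', 'b', 'e'] -> ['b', 'd', 'c', 'e']


Output: [2, 2, 3, 2, 3, 2, 1, 1, 1, 3, 3, 2]


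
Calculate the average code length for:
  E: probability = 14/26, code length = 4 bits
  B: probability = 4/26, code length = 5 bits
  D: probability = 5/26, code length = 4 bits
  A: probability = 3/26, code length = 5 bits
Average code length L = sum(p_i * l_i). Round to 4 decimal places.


Weighted contributions p_i * l_i:
  E: (14/26) * 4 = 56/26
  B: (4/26) * 5 = 20/26
  D: (5/26) * 4 = 20/26
  A: (3/26) * 5 = 15/26
Sum = (56 + 20 + 20 + 15)/26 = 111/26

L = 111/26 = 4.2692 bits/symbol


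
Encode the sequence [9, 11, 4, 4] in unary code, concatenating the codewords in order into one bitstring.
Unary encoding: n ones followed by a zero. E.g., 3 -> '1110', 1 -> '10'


Encode each number as n ones followed by a terminating 0:
  9 -> 1111111110 (10 bits)
  11 -> 111111111110 (12 bits)
  4 -> 11110 (5 bits)
  4 -> 11110 (5 bits)
Total length = 10 + 12 + 5 + 5 = 32 bits.

Unary([9, 11, 4, 4]) = 11111111101111111111101111011110 (32 bits)


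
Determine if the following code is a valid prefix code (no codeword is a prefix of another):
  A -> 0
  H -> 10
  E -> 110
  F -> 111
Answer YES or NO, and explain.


Checking each pair (does one codeword prefix another?):
  A='0' vs H='10': no prefix
  A='0' vs E='110': no prefix
  A='0' vs F='111': no prefix
  H='10' vs A='0': no prefix
  H='10' vs E='110': no prefix
  H='10' vs F='111': no prefix
  E='110' vs A='0': no prefix
  E='110' vs H='10': no prefix
  E='110' vs F='111': no prefix
  F='111' vs A='0': no prefix
  F='111' vs H='10': no prefix
  F='111' vs E='110': no prefix
No violation found over all pairs.

YES -- this is a valid prefix code. No codeword is a prefix of any other codeword.


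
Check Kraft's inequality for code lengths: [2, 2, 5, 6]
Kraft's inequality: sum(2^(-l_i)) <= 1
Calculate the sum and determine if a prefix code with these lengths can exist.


Sum = 2^(-2) + 2^(-2) + 2^(-5) + 2^(-6)
    = 0.25 + 0.25 + 0.03125 + 0.015625
    = 35/64 = 0.546875
Since 0.546875 <= 1, Kraft's inequality IS satisfied.
A prefix code with these lengths CAN exist.

Kraft sum = 0.546875. Satisfied.


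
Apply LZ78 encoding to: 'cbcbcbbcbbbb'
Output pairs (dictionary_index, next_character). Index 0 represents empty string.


LZ78 encoding steps:
Dictionary: {0: ''}
Step 1: w='' (idx 0), next='c' -> output (0, 'c'), add 'c' as idx 1
Step 2: w='' (idx 0), next='b' -> output (0, 'b'), add 'b' as idx 2
Step 3: w='c' (idx 1), next='b' -> output (1, 'b'), add 'cb' as idx 3
Step 4: w='cb' (idx 3), next='b' -> output (3, 'b'), add 'cbb' as idx 4
Step 5: w='cbb' (idx 4), next='b' -> output (4, 'b'), add 'cbbb' as idx 5
Step 6: w='b' (idx 2), end of input -> output (2, '')


Encoded: [(0, 'c'), (0, 'b'), (1, 'b'), (3, 'b'), (4, 'b'), (2, '')]


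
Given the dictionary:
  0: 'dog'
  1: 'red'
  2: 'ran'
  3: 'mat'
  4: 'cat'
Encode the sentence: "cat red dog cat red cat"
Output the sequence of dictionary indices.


Look up each word in the dictionary:
  'cat' -> 4
  'red' -> 1
  'dog' -> 0
  'cat' -> 4
  'red' -> 1
  'cat' -> 4

Encoded: [4, 1, 0, 4, 1, 4]


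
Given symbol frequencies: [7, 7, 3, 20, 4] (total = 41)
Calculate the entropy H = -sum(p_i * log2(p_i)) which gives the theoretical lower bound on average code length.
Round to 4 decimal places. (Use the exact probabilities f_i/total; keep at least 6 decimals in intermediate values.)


Per-symbol terms -p_i * log2(p_i) with p_i = f_i/41:
  p = 7/41 = 0.170732: log2(p) = -2.550197, -p*log2(p) = 0.435400
  p = 7/41 = 0.170732: log2(p) = -2.550197, -p*log2(p) = 0.435400
  p = 3/41 = 0.073171: log2(p) = -3.772590, -p*log2(p) = 0.276043
  p = 20/41 = 0.487805: log2(p) = -1.035624, -p*log2(p) = 0.505182
  p = 4/41 = 0.097561: log2(p) = -3.357552, -p*log2(p) = 0.327566
H = 0.435400 + 0.435400 + 0.276043 + 0.505182 + 0.327566 = 1.979591

H = 1.9796 bits/symbol


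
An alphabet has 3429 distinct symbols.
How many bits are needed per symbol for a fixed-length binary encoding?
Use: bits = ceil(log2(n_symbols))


log2(3429) = 11.7436
Bracket: 2^11 = 2048 < 3429 <= 2^12 = 4096
So ceil(log2(3429)) = 12

bits = ceil(log2(3429)) = ceil(11.7436) = 12 bits


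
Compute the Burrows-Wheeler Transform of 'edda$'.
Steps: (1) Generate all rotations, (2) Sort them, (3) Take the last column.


Rotations (sorted):
  0: $edda -> last char: a
  1: a$edd -> last char: d
  2: da$ed -> last char: d
  3: dda$e -> last char: e
  4: edda$ -> last char: $


BWT = adde$


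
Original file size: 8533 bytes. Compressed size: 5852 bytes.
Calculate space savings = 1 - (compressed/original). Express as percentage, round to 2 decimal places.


ratio = compressed/original = 5852/8533 = 0.685808
savings = 1 - ratio = 1 - 0.685808 = 0.314192
as a percentage: 0.314192 * 100 = 31.42%

Space savings = 1 - 5852/8533 = 31.42%


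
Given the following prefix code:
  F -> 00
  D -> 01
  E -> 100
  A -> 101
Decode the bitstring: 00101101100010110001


Decoding step by step:
Bits 00 -> F
Bits 101 -> A
Bits 101 -> A
Bits 100 -> E
Bits 01 -> D
Bits 01 -> D
Bits 100 -> E
Bits 01 -> D


Decoded message: FAAEDDED


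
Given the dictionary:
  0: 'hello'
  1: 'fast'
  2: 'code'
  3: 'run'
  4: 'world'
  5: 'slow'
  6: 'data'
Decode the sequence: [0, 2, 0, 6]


Look up each index in the dictionary:
  0 -> 'hello'
  2 -> 'code'
  0 -> 'hello'
  6 -> 'data'

Decoded: "hello code hello data"


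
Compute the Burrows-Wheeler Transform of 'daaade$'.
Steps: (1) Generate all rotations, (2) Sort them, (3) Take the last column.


Rotations (sorted):
  0: $daaade -> last char: e
  1: aaade$d -> last char: d
  2: aade$da -> last char: a
  3: ade$daa -> last char: a
  4: daaade$ -> last char: $
  5: de$daaa -> last char: a
  6: e$daaad -> last char: d


BWT = edaa$ad


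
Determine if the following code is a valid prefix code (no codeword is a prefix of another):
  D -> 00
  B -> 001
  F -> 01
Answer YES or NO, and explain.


Checking each pair (does one codeword prefix another?):
  D='00' vs B='001': prefix -- VIOLATION

NO -- this is NOT a valid prefix code. D (00) is a prefix of B (001).


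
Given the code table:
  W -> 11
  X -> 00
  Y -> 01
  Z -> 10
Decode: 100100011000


Decoding:
10 -> Z
01 -> Y
00 -> X
01 -> Y
10 -> Z
00 -> X


Result: ZYXYZX


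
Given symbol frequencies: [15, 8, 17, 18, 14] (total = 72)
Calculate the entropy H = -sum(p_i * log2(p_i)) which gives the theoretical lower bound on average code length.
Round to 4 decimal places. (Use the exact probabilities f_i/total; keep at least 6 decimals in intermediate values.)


Per-symbol terms -p_i * log2(p_i) with p_i = f_i/72:
  p = 15/72 = 0.208333: log2(p) = -2.263034, -p*log2(p) = 0.471466
  p = 8/72 = 0.111111: log2(p) = -3.169925, -p*log2(p) = 0.352214
  p = 17/72 = 0.236111: log2(p) = -2.082462, -p*log2(p) = 0.491692
  p = 18/72 = 0.250000: log2(p) = -2.000000, -p*log2(p) = 0.500000
  p = 14/72 = 0.194444: log2(p) = -2.362570, -p*log2(p) = 0.459389
H = 0.471466 + 0.352214 + 0.491692 + 0.500000 + 0.459389 = 2.274761

H = 2.2748 bits/symbol


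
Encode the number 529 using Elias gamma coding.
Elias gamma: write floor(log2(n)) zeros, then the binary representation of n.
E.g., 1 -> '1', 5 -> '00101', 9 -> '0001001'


num_bits = floor(log2(529)) + 1 = 10
leading_zeros = num_bits - 1 = 9
binary(529) = 1000010001

Elias gamma(529) = '000000000' + '1000010001' = 0000000001000010001 (19 bits)


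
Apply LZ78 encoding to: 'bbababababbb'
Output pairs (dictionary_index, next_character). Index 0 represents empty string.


LZ78 encoding steps:
Dictionary: {0: ''}
Step 1: w='' (idx 0), next='b' -> output (0, 'b'), add 'b' as idx 1
Step 2: w='b' (idx 1), next='a' -> output (1, 'a'), add 'ba' as idx 2
Step 3: w='ba' (idx 2), next='b' -> output (2, 'b'), add 'bab' as idx 3
Step 4: w='' (idx 0), next='a' -> output (0, 'a'), add 'a' as idx 4
Step 5: w='bab' (idx 3), next='b' -> output (3, 'b'), add 'babb' as idx 5
Step 6: w='b' (idx 1), end of input -> output (1, '')


Encoded: [(0, 'b'), (1, 'a'), (2, 'b'), (0, 'a'), (3, 'b'), (1, '')]


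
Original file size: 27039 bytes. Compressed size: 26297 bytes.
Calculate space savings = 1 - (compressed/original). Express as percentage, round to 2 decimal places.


ratio = compressed/original = 26297/27039 = 0.972558
savings = 1 - ratio = 1 - 0.972558 = 0.027442
as a percentage: 0.027442 * 100 = 2.74%

Space savings = 1 - 26297/27039 = 2.74%


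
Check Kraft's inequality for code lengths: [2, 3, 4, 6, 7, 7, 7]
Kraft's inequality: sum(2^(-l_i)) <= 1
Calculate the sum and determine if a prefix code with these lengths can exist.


Sum = 2^(-2) + 2^(-3) + 2^(-4) + 2^(-6) + 2^(-7) + 2^(-7) + 2^(-7)
    = 0.25 + 0.125 + 0.0625 + 0.015625 + 0.0078125 + 0.0078125 + 0.0078125
    = 61/128 = 0.4765625
Since 0.4765625 <= 1, Kraft's inequality IS satisfied.
A prefix code with these lengths CAN exist.

Kraft sum = 0.4765625. Satisfied.


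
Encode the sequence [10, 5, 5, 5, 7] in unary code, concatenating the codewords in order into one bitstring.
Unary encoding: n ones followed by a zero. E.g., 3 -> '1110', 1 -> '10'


Encode each number as n ones followed by a terminating 0:
  10 -> 11111111110 (11 bits)
  5 -> 111110 (6 bits)
  5 -> 111110 (6 bits)
  5 -> 111110 (6 bits)
  7 -> 11111110 (8 bits)
Total length = 11 + 6 + 6 + 6 + 8 = 37 bits.

Unary([10, 5, 5, 5, 7]) = 1111111111011111011111011111011111110 (37 bits)


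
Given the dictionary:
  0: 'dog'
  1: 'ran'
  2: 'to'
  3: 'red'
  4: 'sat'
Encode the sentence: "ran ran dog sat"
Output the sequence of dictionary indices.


Look up each word in the dictionary:
  'ran' -> 1
  'ran' -> 1
  'dog' -> 0
  'sat' -> 4

Encoded: [1, 1, 0, 4]


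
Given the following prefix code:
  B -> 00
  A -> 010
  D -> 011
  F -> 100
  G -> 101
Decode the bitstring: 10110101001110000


Decoding step by step:
Bits 101 -> G
Bits 101 -> G
Bits 010 -> A
Bits 011 -> D
Bits 100 -> F
Bits 00 -> B


Decoded message: GGADFB


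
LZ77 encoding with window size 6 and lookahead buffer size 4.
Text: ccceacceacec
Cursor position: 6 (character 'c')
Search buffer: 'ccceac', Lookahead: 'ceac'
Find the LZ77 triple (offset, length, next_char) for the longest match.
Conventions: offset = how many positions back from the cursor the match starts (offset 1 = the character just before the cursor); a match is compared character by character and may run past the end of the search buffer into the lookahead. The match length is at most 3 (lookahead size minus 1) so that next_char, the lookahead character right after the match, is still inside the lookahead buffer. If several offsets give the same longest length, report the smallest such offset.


Try each offset into the search buffer:
  offset=1 (pos 5, char 'c'): match length 1
  offset=2 (pos 4, char 'a'): match length 0
  offset=3 (pos 3, char 'e'): match length 0
  offset=4 (pos 2, char 'c'): match length 3
  offset=5 (pos 1, char 'c'): match length 1
  offset=6 (pos 0, char 'c'): match length 1
Longest match has length 3 at offset 4.
next_char = character at position 6 + 3 = 9 -> 'c'

Best match: offset=4, length=3 (matching 'cea' starting at position 2)
LZ77 triple: (4, 3, 'c')


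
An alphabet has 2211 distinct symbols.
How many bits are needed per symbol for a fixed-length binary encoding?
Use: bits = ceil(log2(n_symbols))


log2(2211) = 11.1105
Bracket: 2^11 = 2048 < 2211 <= 2^12 = 4096
So ceil(log2(2211)) = 12

bits = ceil(log2(2211)) = ceil(11.1105) = 12 bits


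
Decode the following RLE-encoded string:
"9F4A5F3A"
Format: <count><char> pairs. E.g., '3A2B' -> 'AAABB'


Expanding each <count><char> pair:
  9F -> 'FFFFFFFFF'
  4A -> 'AAAA'
  5F -> 'FFFFF'
  3A -> 'AAA'

Decoded = FFFFFFFFFAAAAFFFFFAAA


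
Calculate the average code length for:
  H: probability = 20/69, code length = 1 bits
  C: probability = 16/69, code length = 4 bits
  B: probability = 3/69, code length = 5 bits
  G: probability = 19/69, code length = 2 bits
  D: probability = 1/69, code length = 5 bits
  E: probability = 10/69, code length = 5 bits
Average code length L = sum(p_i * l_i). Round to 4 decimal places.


Weighted contributions p_i * l_i:
  H: (20/69) * 1 = 20/69
  C: (16/69) * 4 = 64/69
  B: (3/69) * 5 = 15/69
  G: (19/69) * 2 = 38/69
  D: (1/69) * 5 = 5/69
  E: (10/69) * 5 = 50/69
Sum = (20 + 64 + 15 + 38 + 5 + 50)/69 = 192/69

L = 192/69 = 2.7826 bits/symbol


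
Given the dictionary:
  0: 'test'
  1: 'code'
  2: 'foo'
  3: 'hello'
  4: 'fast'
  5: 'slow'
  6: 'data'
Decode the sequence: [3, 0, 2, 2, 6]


Look up each index in the dictionary:
  3 -> 'hello'
  0 -> 'test'
  2 -> 'foo'
  2 -> 'foo'
  6 -> 'data'

Decoded: "hello test foo foo data"


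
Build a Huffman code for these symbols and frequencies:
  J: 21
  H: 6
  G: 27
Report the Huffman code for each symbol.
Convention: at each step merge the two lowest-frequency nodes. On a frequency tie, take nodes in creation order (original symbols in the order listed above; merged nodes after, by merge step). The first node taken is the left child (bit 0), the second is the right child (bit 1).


Huffman tree construction:
Step 1: Merge H(6) + J(21) = 27
Step 2: Merge G(27) + (H+J)(27) = 54
Read each symbol's code off the tree from the root (left child = 0, right child = 1).

Codes:
  J: 11 (length 2)
  H: 10 (length 2)
  G: 0 (length 1)
Average code length: 81/54 = 1.5000 bits/symbol


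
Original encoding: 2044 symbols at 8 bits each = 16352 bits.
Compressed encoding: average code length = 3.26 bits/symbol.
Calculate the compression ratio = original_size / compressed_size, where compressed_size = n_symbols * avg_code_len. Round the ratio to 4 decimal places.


original_size = n_symbols * orig_bits = 2044 * 8 = 16352 bits
compressed_size = n_symbols * avg_code_len = 2044 * 3.26 = 6663.44 bits
ratio = original_size / compressed_size = 16352 / 6663.44 = 2.454

Compression ratio = 2.454


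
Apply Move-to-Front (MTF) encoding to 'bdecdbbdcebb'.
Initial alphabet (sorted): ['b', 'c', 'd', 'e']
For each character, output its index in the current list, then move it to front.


MTF encoding:
'b': index 0 in ['b', 'c', 'd', 'e'] -> ['b', 'c', 'd', 'e']
'd': index 2 in ['b', 'c', 'd', 'e'] -> ['d', 'b', 'c', 'e']
'e': index 3 in ['d', 'b', 'c', 'e'] -> ['e', 'd', 'b', 'c']
'c': index 3 in ['e', 'd', 'b', 'c'] -> ['c', 'e', 'd', 'b']
'd': index 2 in ['c', 'e', 'd', 'b'] -> ['d', 'c', 'e', 'b']
'b': index 3 in ['d', 'c', 'e', 'b'] -> ['b', 'd', 'c', 'e']
'b': index 0 in ['b', 'd', 'c', 'e'] -> ['b', 'd', 'c', 'e']
'd': index 1 in ['b', 'd', 'c', 'e'] -> ['d', 'b', 'c', 'e']
'c': index 2 in ['d', 'b', 'c', 'e'] -> ['c', 'd', 'b', 'e']
'e': index 3 in ['c', 'd', 'b', 'e'] -> ['e', 'c', 'd', 'b']
'b': index 3 in ['e', 'c', 'd', 'b'] -> ['b', 'e', 'c', 'd']
'b': index 0 in ['b', 'e', 'c', 'd'] -> ['b', 'e', 'c', 'd']


Output: [0, 2, 3, 3, 2, 3, 0, 1, 2, 3, 3, 0]


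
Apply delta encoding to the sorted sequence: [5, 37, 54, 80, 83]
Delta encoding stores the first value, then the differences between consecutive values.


First value: 5
Deltas:
  37 - 5 = 32
  54 - 37 = 17
  80 - 54 = 26
  83 - 80 = 3


Delta encoded: [5, 32, 17, 26, 3]


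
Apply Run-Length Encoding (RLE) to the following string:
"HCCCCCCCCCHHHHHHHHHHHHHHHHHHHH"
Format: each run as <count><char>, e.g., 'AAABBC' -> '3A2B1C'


Scanning runs left to right:
  i=0: run of 'H' x 1 -> '1H'
  i=1: run of 'C' x 9 -> '9C'
  i=10: run of 'H' x 20 -> '20H'

RLE = 1H9C20H


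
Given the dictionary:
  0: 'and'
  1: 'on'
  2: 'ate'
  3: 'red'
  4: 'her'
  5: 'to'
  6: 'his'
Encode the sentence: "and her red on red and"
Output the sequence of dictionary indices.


Look up each word in the dictionary:
  'and' -> 0
  'her' -> 4
  'red' -> 3
  'on' -> 1
  'red' -> 3
  'and' -> 0

Encoded: [0, 4, 3, 1, 3, 0]


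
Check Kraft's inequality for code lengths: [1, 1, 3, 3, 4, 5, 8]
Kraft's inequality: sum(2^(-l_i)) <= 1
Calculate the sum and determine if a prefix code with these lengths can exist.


Sum = 2^(-1) + 2^(-1) + 2^(-3) + 2^(-3) + 2^(-4) + 2^(-5) + 2^(-8)
    = 0.5 + 0.5 + 0.125 + 0.125 + 0.0625 + 0.03125 + 0.00390625
    = 345/256 = 1.34765625
Since 1.34765625 > 1, Kraft's inequality is NOT satisfied.
A prefix code with these lengths CANNOT exist.

Kraft sum = 1.34765625. Not satisfied.


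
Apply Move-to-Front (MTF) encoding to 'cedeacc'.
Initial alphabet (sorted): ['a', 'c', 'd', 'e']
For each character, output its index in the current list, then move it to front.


MTF encoding:
'c': index 1 in ['a', 'c', 'd', 'e'] -> ['c', 'a', 'd', 'e']
'e': index 3 in ['c', 'a', 'd', 'e'] -> ['e', 'c', 'a', 'd']
'd': index 3 in ['e', 'c', 'a', 'd'] -> ['d', 'e', 'c', 'a']
'e': index 1 in ['d', 'e', 'c', 'a'] -> ['e', 'd', 'c', 'a']
'a': index 3 in ['e', 'd', 'c', 'a'] -> ['a', 'e', 'd', 'c']
'c': index 3 in ['a', 'e', 'd', 'c'] -> ['c', 'a', 'e', 'd']
'c': index 0 in ['c', 'a', 'e', 'd'] -> ['c', 'a', 'e', 'd']


Output: [1, 3, 3, 1, 3, 3, 0]


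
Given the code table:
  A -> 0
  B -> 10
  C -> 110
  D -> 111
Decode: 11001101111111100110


Decoding:
110 -> C
0 -> A
110 -> C
111 -> D
111 -> D
110 -> C
0 -> A
110 -> C


Result: CACDDCAC


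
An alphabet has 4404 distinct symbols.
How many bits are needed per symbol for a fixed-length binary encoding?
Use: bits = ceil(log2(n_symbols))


log2(4404) = 12.1046
Bracket: 2^12 = 4096 < 4404 <= 2^13 = 8192
So ceil(log2(4404)) = 13

bits = ceil(log2(4404)) = ceil(12.1046) = 13 bits


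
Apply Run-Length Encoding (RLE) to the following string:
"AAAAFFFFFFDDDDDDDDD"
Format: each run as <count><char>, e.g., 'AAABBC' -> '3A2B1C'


Scanning runs left to right:
  i=0: run of 'A' x 4 -> '4A'
  i=4: run of 'F' x 6 -> '6F'
  i=10: run of 'D' x 9 -> '9D'

RLE = 4A6F9D


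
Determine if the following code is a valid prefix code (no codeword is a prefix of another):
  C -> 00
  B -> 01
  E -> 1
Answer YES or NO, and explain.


Checking each pair (does one codeword prefix another?):
  C='00' vs B='01': no prefix
  C='00' vs E='1': no prefix
  B='01' vs C='00': no prefix
  B='01' vs E='1': no prefix
  E='1' vs C='00': no prefix
  E='1' vs B='01': no prefix
No violation found over all pairs.

YES -- this is a valid prefix code. No codeword is a prefix of any other codeword.


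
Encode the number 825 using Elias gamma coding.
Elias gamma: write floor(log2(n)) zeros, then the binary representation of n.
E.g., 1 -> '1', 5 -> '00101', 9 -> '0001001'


num_bits = floor(log2(825)) + 1 = 10
leading_zeros = num_bits - 1 = 9
binary(825) = 1100111001

Elias gamma(825) = '000000000' + '1100111001' = 0000000001100111001 (19 bits)


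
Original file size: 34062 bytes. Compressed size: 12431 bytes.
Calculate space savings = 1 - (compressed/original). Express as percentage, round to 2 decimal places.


ratio = compressed/original = 12431/34062 = 0.364952
savings = 1 - ratio = 1 - 0.364952 = 0.635048
as a percentage: 0.635048 * 100 = 63.5%

Space savings = 1 - 12431/34062 = 63.5%


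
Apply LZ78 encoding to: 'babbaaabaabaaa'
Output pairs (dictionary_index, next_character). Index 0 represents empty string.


LZ78 encoding steps:
Dictionary: {0: ''}
Step 1: w='' (idx 0), next='b' -> output (0, 'b'), add 'b' as idx 1
Step 2: w='' (idx 0), next='a' -> output (0, 'a'), add 'a' as idx 2
Step 3: w='b' (idx 1), next='b' -> output (1, 'b'), add 'bb' as idx 3
Step 4: w='a' (idx 2), next='a' -> output (2, 'a'), add 'aa' as idx 4
Step 5: w='a' (idx 2), next='b' -> output (2, 'b'), add 'ab' as idx 5
Step 6: w='aa' (idx 4), next='b' -> output (4, 'b'), add 'aab' as idx 6
Step 7: w='aa' (idx 4), next='a' -> output (4, 'a'), add 'aaa' as idx 7


Encoded: [(0, 'b'), (0, 'a'), (1, 'b'), (2, 'a'), (2, 'b'), (4, 'b'), (4, 'a')]


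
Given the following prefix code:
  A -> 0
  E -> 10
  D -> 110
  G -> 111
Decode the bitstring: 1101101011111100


Decoding step by step:
Bits 110 -> D
Bits 110 -> D
Bits 10 -> E
Bits 111 -> G
Bits 111 -> G
Bits 0 -> A
Bits 0 -> A


Decoded message: DDEGGAA


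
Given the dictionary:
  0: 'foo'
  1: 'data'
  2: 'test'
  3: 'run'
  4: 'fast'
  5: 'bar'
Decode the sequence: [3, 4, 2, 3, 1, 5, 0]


Look up each index in the dictionary:
  3 -> 'run'
  4 -> 'fast'
  2 -> 'test'
  3 -> 'run'
  1 -> 'data'
  5 -> 'bar'
  0 -> 'foo'

Decoded: "run fast test run data bar foo"


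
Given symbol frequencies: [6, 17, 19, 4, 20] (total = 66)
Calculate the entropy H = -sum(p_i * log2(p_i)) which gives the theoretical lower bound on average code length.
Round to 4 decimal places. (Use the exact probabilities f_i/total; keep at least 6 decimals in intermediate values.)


Per-symbol terms -p_i * log2(p_i) with p_i = f_i/66:
  p = 6/66 = 0.090909: log2(p) = -3.459432, -p*log2(p) = 0.314494
  p = 17/66 = 0.257576: log2(p) = -1.956931, -p*log2(p) = 0.504058
  p = 19/66 = 0.287879: log2(p) = -1.796467, -p*log2(p) = 0.517165
  p = 4/66 = 0.060606: log2(p) = -4.044394, -p*log2(p) = 0.245115
  p = 20/66 = 0.303030: log2(p) = -1.722466, -p*log2(p) = 0.521959
H = 0.314494 + 0.504058 + 0.517165 + 0.245115 + 0.521959 = 2.102791

H = 2.1028 bits/symbol


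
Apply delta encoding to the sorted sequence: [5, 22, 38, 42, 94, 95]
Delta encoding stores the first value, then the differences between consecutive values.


First value: 5
Deltas:
  22 - 5 = 17
  38 - 22 = 16
  42 - 38 = 4
  94 - 42 = 52
  95 - 94 = 1


Delta encoded: [5, 17, 16, 4, 52, 1]


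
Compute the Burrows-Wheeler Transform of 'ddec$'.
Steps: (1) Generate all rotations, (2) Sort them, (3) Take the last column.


Rotations (sorted):
  0: $ddec -> last char: c
  1: c$dde -> last char: e
  2: ddec$ -> last char: $
  3: dec$d -> last char: d
  4: ec$dd -> last char: d


BWT = ce$dd


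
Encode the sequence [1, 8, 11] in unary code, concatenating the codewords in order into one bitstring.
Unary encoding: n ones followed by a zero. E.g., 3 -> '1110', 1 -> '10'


Encode each number as n ones followed by a terminating 0:
  1 -> 10 (2 bits)
  8 -> 111111110 (9 bits)
  11 -> 111111111110 (12 bits)
Total length = 2 + 9 + 12 = 23 bits.

Unary([1, 8, 11]) = 10111111110111111111110 (23 bits)


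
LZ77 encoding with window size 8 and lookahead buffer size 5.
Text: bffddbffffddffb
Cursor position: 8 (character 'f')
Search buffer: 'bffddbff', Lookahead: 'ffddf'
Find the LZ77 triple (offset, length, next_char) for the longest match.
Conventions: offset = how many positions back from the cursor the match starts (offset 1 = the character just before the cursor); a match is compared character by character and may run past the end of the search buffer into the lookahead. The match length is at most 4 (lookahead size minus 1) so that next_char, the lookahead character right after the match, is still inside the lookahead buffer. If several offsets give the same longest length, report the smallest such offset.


Try each offset into the search buffer:
  offset=1 (pos 7, char 'f'): match length 2
  offset=2 (pos 6, char 'f'): match length 2
  offset=3 (pos 5, char 'b'): match length 0
  offset=4 (pos 4, char 'd'): match length 0
  offset=5 (pos 3, char 'd'): match length 0
  offset=6 (pos 2, char 'f'): match length 1
  offset=7 (pos 1, char 'f'): match length 4
  offset=8 (pos 0, char 'b'): match length 0
Longest match has length 4 at offset 7.
next_char = character at position 8 + 4 = 12 -> 'f'

Best match: offset=7, length=4 (matching 'ffdd' starting at position 1)
LZ77 triple: (7, 4, 'f')


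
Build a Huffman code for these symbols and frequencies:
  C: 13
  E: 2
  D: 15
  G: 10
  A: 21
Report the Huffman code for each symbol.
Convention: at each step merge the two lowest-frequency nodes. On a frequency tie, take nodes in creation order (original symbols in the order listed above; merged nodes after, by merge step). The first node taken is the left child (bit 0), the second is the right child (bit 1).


Huffman tree construction:
Step 1: Merge E(2) + G(10) = 12
Step 2: Merge (E+G)(12) + C(13) = 25
Step 3: Merge D(15) + A(21) = 36
Step 4: Merge ((E+G)+C)(25) + (D+A)(36) = 61
Read each symbol's code off the tree from the root (left child = 0, right child = 1).

Codes:
  C: 01 (length 2)
  E: 000 (length 3)
  D: 10 (length 2)
  G: 001 (length 3)
  A: 11 (length 2)
Average code length: 134/61 = 2.1967 bits/symbol


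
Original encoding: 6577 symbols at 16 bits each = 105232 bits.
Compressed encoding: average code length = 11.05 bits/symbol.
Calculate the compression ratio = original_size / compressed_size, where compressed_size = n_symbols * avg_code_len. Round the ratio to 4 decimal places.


original_size = n_symbols * orig_bits = 6577 * 16 = 105232 bits
compressed_size = n_symbols * avg_code_len = 6577 * 11.05 = 72675.85 bits
ratio = original_size / compressed_size = 105232 / 72675.85 = 1.448

Compression ratio = 1.448


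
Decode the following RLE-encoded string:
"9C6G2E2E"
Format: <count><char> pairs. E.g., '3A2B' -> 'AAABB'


Expanding each <count><char> pair:
  9C -> 'CCCCCCCCC'
  6G -> 'GGGGGG'
  2E -> 'EE'
  2E -> 'EE'

Decoded = CCCCCCCCCGGGGGGEEEE


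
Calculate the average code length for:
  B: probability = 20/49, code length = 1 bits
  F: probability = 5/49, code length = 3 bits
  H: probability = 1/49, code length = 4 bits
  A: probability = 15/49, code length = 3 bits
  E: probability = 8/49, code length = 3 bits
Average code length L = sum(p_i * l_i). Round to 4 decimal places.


Weighted contributions p_i * l_i:
  B: (20/49) * 1 = 20/49
  F: (5/49) * 3 = 15/49
  H: (1/49) * 4 = 4/49
  A: (15/49) * 3 = 45/49
  E: (8/49) * 3 = 24/49
Sum = (20 + 15 + 4 + 45 + 24)/49 = 108/49

L = 108/49 = 2.2041 bits/symbol


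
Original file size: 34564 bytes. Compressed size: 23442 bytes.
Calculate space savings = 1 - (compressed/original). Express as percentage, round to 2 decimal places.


ratio = compressed/original = 23442/34564 = 0.67822
savings = 1 - ratio = 1 - 0.67822 = 0.32178
as a percentage: 0.32178 * 100 = 32.18%

Space savings = 1 - 23442/34564 = 32.18%


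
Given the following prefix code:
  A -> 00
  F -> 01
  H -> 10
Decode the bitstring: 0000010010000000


Decoding step by step:
Bits 00 -> A
Bits 00 -> A
Bits 01 -> F
Bits 00 -> A
Bits 10 -> H
Bits 00 -> A
Bits 00 -> A
Bits 00 -> A


Decoded message: AAFAHAAA


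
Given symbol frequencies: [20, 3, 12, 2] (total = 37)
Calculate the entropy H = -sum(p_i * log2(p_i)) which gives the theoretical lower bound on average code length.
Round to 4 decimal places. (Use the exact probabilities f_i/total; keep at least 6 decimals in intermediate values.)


Per-symbol terms -p_i * log2(p_i) with p_i = f_i/37:
  p = 20/37 = 0.540541: log2(p) = -0.887525, -p*log2(p) = 0.479743
  p = 3/37 = 0.081081: log2(p) = -3.624491, -p*log2(p) = 0.293878
  p = 12/37 = 0.324324: log2(p) = -1.624491, -p*log2(p) = 0.526862
  p = 2/37 = 0.054054: log2(p) = -4.209453, -p*log2(p) = 0.227538
H = 0.479743 + 0.293878 + 0.526862 + 0.227538 = 1.528021

H = 1.528 bits/symbol


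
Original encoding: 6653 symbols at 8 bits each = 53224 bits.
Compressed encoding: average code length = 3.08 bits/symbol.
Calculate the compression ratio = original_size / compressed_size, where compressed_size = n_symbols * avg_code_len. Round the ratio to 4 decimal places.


original_size = n_symbols * orig_bits = 6653 * 8 = 53224 bits
compressed_size = n_symbols * avg_code_len = 6653 * 3.08 = 20491.24 bits
ratio = original_size / compressed_size = 53224 / 20491.24 = 2.5974

Compression ratio = 2.5974


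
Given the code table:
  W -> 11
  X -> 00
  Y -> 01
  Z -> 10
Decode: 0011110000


Decoding:
00 -> X
11 -> W
11 -> W
00 -> X
00 -> X


Result: XWWXX


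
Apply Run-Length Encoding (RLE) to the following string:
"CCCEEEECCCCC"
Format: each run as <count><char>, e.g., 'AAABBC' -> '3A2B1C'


Scanning runs left to right:
  i=0: run of 'C' x 3 -> '3C'
  i=3: run of 'E' x 4 -> '4E'
  i=7: run of 'C' x 5 -> '5C'

RLE = 3C4E5C


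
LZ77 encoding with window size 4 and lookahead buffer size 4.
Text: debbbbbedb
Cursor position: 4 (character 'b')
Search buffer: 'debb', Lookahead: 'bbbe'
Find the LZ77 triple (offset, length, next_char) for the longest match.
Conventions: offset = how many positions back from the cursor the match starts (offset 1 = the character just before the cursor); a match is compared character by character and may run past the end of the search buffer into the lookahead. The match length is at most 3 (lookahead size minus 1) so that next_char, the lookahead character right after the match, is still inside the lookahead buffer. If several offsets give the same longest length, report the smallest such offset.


Try each offset into the search buffer:
  offset=1 (pos 3, char 'b'): match length 3
  offset=2 (pos 2, char 'b'): match length 3
  offset=3 (pos 1, char 'e'): match length 0
  offset=4 (pos 0, char 'd'): match length 0
Longest match has length 3, found at offsets 1, 2; take the smallest, offset 1.
next_char = character at position 4 + 3 = 7 -> 'e'

Best match: offset=1, length=3 (matching 'bbb' starting at position 3)
LZ77 triple: (1, 3, 'e')


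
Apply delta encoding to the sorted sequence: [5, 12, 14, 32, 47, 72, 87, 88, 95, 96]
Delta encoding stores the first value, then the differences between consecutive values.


First value: 5
Deltas:
  12 - 5 = 7
  14 - 12 = 2
  32 - 14 = 18
  47 - 32 = 15
  72 - 47 = 25
  87 - 72 = 15
  88 - 87 = 1
  95 - 88 = 7
  96 - 95 = 1


Delta encoded: [5, 7, 2, 18, 15, 25, 15, 1, 7, 1]


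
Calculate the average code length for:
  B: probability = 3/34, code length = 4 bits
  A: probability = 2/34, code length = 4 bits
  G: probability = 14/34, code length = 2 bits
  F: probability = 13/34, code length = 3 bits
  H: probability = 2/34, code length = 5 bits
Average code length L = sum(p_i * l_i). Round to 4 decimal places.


Weighted contributions p_i * l_i:
  B: (3/34) * 4 = 12/34
  A: (2/34) * 4 = 8/34
  G: (14/34) * 2 = 28/34
  F: (13/34) * 3 = 39/34
  H: (2/34) * 5 = 10/34
Sum = (12 + 8 + 28 + 39 + 10)/34 = 97/34

L = 97/34 = 2.8529 bits/symbol


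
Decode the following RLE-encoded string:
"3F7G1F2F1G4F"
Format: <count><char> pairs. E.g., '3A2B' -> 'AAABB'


Expanding each <count><char> pair:
  3F -> 'FFF'
  7G -> 'GGGGGGG'
  1F -> 'F'
  2F -> 'FF'
  1G -> 'G'
  4F -> 'FFFF'

Decoded = FFFGGGGGGGFFFGFFFF


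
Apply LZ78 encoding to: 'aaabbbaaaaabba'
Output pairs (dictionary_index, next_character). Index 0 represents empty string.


LZ78 encoding steps:
Dictionary: {0: ''}
Step 1: w='' (idx 0), next='a' -> output (0, 'a'), add 'a' as idx 1
Step 2: w='a' (idx 1), next='a' -> output (1, 'a'), add 'aa' as idx 2
Step 3: w='' (idx 0), next='b' -> output (0, 'b'), add 'b' as idx 3
Step 4: w='b' (idx 3), next='b' -> output (3, 'b'), add 'bb' as idx 4
Step 5: w='aa' (idx 2), next='a' -> output (2, 'a'), add 'aaa' as idx 5
Step 6: w='aa' (idx 2), next='b' -> output (2, 'b'), add 'aab' as idx 6
Step 7: w='b' (idx 3), next='a' -> output (3, 'a'), add 'ba' as idx 7


Encoded: [(0, 'a'), (1, 'a'), (0, 'b'), (3, 'b'), (2, 'a'), (2, 'b'), (3, 'a')]


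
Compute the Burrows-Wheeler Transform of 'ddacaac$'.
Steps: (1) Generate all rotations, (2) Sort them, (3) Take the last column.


Rotations (sorted):
  0: $ddacaac -> last char: c
  1: aac$ddac -> last char: c
  2: ac$ddaca -> last char: a
  3: acaac$dd -> last char: d
  4: c$ddacaa -> last char: a
  5: caac$dda -> last char: a
  6: dacaac$d -> last char: d
  7: ddacaac$ -> last char: $


BWT = ccadaad$


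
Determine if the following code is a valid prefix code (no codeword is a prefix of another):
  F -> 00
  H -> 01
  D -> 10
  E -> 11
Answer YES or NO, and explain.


Checking each pair (does one codeword prefix another?):
  F='00' vs H='01': no prefix
  F='00' vs D='10': no prefix
  F='00' vs E='11': no prefix
  H='01' vs F='00': no prefix
  H='01' vs D='10': no prefix
  H='01' vs E='11': no prefix
  D='10' vs F='00': no prefix
  D='10' vs H='01': no prefix
  D='10' vs E='11': no prefix
  E='11' vs F='00': no prefix
  E='11' vs H='01': no prefix
  E='11' vs D='10': no prefix
No violation found over all pairs.

YES -- this is a valid prefix code. No codeword is a prefix of any other codeword.


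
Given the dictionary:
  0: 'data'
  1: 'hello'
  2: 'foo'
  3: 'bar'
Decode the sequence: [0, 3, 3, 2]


Look up each index in the dictionary:
  0 -> 'data'
  3 -> 'bar'
  3 -> 'bar'
  2 -> 'foo'

Decoded: "data bar bar foo"


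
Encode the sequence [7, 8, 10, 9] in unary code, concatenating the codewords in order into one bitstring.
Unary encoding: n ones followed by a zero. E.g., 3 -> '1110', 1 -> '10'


Encode each number as n ones followed by a terminating 0:
  7 -> 11111110 (8 bits)
  8 -> 111111110 (9 bits)
  10 -> 11111111110 (11 bits)
  9 -> 1111111110 (10 bits)
Total length = 8 + 9 + 11 + 10 = 38 bits.

Unary([7, 8, 10, 9]) = 11111110111111110111111111101111111110 (38 bits)


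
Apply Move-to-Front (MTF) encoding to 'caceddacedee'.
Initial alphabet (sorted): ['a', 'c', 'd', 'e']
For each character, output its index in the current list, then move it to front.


MTF encoding:
'c': index 1 in ['a', 'c', 'd', 'e'] -> ['c', 'a', 'd', 'e']
'a': index 1 in ['c', 'a', 'd', 'e'] -> ['a', 'c', 'd', 'e']
'c': index 1 in ['a', 'c', 'd', 'e'] -> ['c', 'a', 'd', 'e']
'e': index 3 in ['c', 'a', 'd', 'e'] -> ['e', 'c', 'a', 'd']
'd': index 3 in ['e', 'c', 'a', 'd'] -> ['d', 'e', 'c', 'a']
'd': index 0 in ['d', 'e', 'c', 'a'] -> ['d', 'e', 'c', 'a']
'a': index 3 in ['d', 'e', 'c', 'a'] -> ['a', 'd', 'e', 'c']
'c': index 3 in ['a', 'd', 'e', 'c'] -> ['c', 'a', 'd', 'e']
'e': index 3 in ['c', 'a', 'd', 'e'] -> ['e', 'c', 'a', 'd']
'd': index 3 in ['e', 'c', 'a', 'd'] -> ['d', 'e', 'c', 'a']
'e': index 1 in ['d', 'e', 'c', 'a'] -> ['e', 'd', 'c', 'a']
'e': index 0 in ['e', 'd', 'c', 'a'] -> ['e', 'd', 'c', 'a']


Output: [1, 1, 1, 3, 3, 0, 3, 3, 3, 3, 1, 0]


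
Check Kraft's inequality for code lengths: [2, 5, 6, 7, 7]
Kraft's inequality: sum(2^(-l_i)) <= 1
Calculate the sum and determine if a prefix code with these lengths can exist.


Sum = 2^(-2) + 2^(-5) + 2^(-6) + 2^(-7) + 2^(-7)
    = 0.25 + 0.03125 + 0.015625 + 0.0078125 + 0.0078125
    = 40/128 = 0.3125
Since 0.3125 <= 1, Kraft's inequality IS satisfied.
A prefix code with these lengths CAN exist.

Kraft sum = 0.3125. Satisfied.


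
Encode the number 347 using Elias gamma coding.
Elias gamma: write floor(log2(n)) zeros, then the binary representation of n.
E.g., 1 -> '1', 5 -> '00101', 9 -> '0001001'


num_bits = floor(log2(347)) + 1 = 9
leading_zeros = num_bits - 1 = 8
binary(347) = 101011011

Elias gamma(347) = '00000000' + '101011011' = 00000000101011011 (17 bits)


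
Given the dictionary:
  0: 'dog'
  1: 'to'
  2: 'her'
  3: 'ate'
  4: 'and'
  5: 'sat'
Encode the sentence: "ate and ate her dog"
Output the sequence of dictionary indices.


Look up each word in the dictionary:
  'ate' -> 3
  'and' -> 4
  'ate' -> 3
  'her' -> 2
  'dog' -> 0

Encoded: [3, 4, 3, 2, 0]


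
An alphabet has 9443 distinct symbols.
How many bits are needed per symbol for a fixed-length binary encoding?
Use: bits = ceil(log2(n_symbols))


log2(9443) = 13.205
Bracket: 2^13 = 8192 < 9443 <= 2^14 = 16384
So ceil(log2(9443)) = 14

bits = ceil(log2(9443)) = ceil(13.205) = 14 bits


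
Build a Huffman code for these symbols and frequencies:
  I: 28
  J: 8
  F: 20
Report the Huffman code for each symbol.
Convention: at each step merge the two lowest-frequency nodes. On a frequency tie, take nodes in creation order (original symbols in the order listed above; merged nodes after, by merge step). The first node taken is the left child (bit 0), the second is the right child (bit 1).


Huffman tree construction:
Step 1: Merge J(8) + F(20) = 28
Step 2: Merge I(28) + (J+F)(28) = 56
Read each symbol's code off the tree from the root (left child = 0, right child = 1).

Codes:
  I: 0 (length 1)
  J: 10 (length 2)
  F: 11 (length 2)
Average code length: 84/56 = 1.5000 bits/symbol


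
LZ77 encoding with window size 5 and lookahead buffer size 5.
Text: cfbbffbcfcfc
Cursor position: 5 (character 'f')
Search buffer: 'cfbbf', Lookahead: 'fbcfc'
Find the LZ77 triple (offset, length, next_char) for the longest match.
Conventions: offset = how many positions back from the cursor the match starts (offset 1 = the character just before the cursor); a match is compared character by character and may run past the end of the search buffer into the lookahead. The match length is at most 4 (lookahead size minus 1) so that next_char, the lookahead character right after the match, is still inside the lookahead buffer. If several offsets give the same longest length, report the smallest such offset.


Try each offset into the search buffer:
  offset=1 (pos 4, char 'f'): match length 1
  offset=2 (pos 3, char 'b'): match length 0
  offset=3 (pos 2, char 'b'): match length 0
  offset=4 (pos 1, char 'f'): match length 2
  offset=5 (pos 0, char 'c'): match length 0
Longest match has length 2 at offset 4.
next_char = character at position 5 + 2 = 7 -> 'c'

Best match: offset=4, length=2 (matching 'fb' starting at position 1)
LZ77 triple: (4, 2, 'c')


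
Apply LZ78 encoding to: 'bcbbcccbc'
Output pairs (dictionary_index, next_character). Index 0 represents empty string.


LZ78 encoding steps:
Dictionary: {0: ''}
Step 1: w='' (idx 0), next='b' -> output (0, 'b'), add 'b' as idx 1
Step 2: w='' (idx 0), next='c' -> output (0, 'c'), add 'c' as idx 2
Step 3: w='b' (idx 1), next='b' -> output (1, 'b'), add 'bb' as idx 3
Step 4: w='c' (idx 2), next='c' -> output (2, 'c'), add 'cc' as idx 4
Step 5: w='c' (idx 2), next='b' -> output (2, 'b'), add 'cb' as idx 5
Step 6: w='c' (idx 2), end of input -> output (2, '')


Encoded: [(0, 'b'), (0, 'c'), (1, 'b'), (2, 'c'), (2, 'b'), (2, '')]


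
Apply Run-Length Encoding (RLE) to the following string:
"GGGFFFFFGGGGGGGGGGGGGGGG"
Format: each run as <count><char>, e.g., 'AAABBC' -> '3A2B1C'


Scanning runs left to right:
  i=0: run of 'G' x 3 -> '3G'
  i=3: run of 'F' x 5 -> '5F'
  i=8: run of 'G' x 16 -> '16G'

RLE = 3G5F16G
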